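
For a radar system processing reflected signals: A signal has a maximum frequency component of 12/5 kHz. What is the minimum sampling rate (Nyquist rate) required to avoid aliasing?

By the Nyquist-Shannon sampling theorem,
the minimum sampling rate (Nyquist rate) must be at least 2 * f_max.
Nyquist rate = 2 * 12/5 kHz = 24/5 kHz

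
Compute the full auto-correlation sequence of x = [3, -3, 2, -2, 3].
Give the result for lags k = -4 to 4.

r_xx[k] = sum_m x[m]*x[m+k], indexed from 0, for k = -4 to 4:
  r_xx[-4] = x[4]*x[0] = 9
  r_xx[-3] = x[3]*x[0] + x[4]*x[1] = -15
  r_xx[-2] = x[2]*x[0] + x[3]*x[1] + x[4]*x[2] = 18
  r_xx[-1] = x[1]*x[0] + x[2]*x[1] + x[3]*x[2] + x[4]*x[3] = -25
  r_xx[0] = x[0]*x[0] + x[1]*x[1] + x[2]*x[2] + x[3]*x[3] + x[4]*x[4] = 35
  r_xx[1] = x[0]*x[1] + x[1]*x[2] + x[2]*x[3] + x[3]*x[4] = -25
  r_xx[2] = x[0]*x[2] + x[1]*x[3] + x[2]*x[4] = 18
  r_xx[3] = x[0]*x[3] + x[1]*x[4] = -15
  r_xx[4] = x[0]*x[4] = 9
r_xx = [9, -15, 18, -25, 35, -25, 18, -15, 9]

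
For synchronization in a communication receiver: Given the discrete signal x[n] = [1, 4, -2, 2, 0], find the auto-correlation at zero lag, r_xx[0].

The auto-correlation at zero lag r_xx[0] equals the signal energy.
r_xx[0] = sum of x[n]^2 = 1^2 + 4^2 + (-2)^2 + 2^2 + 0^2
= 1 + 16 + 4 + 4 + 0 = 25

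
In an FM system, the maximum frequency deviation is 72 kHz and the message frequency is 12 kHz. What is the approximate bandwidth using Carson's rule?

Carson's rule: BW = 2*(delta_f + f_m)
= 2*(72 + 12) kHz = 168 kHz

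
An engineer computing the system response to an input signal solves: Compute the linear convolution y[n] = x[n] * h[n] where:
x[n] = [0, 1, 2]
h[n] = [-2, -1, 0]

y[n] = sum_k x[k]*h[n-k]. Output length = len(x) + len(h) - 1 = 3 + 3 - 1 = 5.
y[0] = 0*-2 = 0
y[1] = 1*-2 + 0*-1 = -2
y[2] = 2*-2 + 1*-1 + 0*0 = -5
y[3] = 2*-1 + 1*0 = -2
y[4] = 2*0 = 0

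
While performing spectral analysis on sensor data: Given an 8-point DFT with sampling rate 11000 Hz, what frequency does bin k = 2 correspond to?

The frequency of DFT bin k is: f_k = k * f_s / N
f_2 = 2 * 11000 / 8 = 2750 Hz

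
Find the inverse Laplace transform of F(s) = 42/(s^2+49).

Standard pair: w/(s^2+w^2) <-> sin(wt)*u(t)
Recognize w^2 = 49, so w = 7; numerator 42 = 6*7.
f(t) = 6*sin(7t)*u(t)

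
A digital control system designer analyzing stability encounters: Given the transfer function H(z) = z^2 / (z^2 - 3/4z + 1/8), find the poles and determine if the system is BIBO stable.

Poles are roots of the denominator: z^2 - 3/4z + 1/8 = 0.
Quadratic formula: z = [-(-3/4) +/- sqrt((-3/4)^2 - 4*(1/8))] / 2
Discriminant = 9/16 - 1/2 = 1/16; sqrt = 1/4.
z = (3/4 +/- 1/4) / 2 => z = 1/2 or z = 1/4.
|p1| = 1/4, |p2| = 1/2.
For BIBO stability, all poles must lie inside the unit circle (|p| < 1).
System is STABLE since both |p| < 1.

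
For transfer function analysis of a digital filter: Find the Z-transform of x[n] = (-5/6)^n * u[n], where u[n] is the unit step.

The Z-transform of a^n * u[n] is z/(z-a) for |z| > |a|.
Here a = -5/6, so X(z) = z/(z - (-5/6)) = 6z/(6z + 5)
ROC: |z| > 5/6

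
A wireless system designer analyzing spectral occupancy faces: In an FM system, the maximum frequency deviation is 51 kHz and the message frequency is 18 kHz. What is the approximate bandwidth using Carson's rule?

Carson's rule: BW = 2*(delta_f + f_m)
= 2*(51 + 18) kHz = 138 kHz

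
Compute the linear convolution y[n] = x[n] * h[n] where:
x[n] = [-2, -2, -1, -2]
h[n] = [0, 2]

y[n] = sum_k x[k]*h[n-k]. Output length = len(x) + len(h) - 1 = 4 + 2 - 1 = 5.
y[0] = -2*0 = 0
y[1] = -2*0 + -2*2 = -4
y[2] = -1*0 + -2*2 = -4
y[3] = -2*0 + -1*2 = -2
y[4] = -2*2 = -4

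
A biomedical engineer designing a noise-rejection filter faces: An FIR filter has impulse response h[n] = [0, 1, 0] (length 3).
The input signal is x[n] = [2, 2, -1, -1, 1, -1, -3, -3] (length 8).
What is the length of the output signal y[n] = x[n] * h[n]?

For linear convolution, the output length is:
len(y) = len(x) + len(h) - 1 = 8 + 3 - 1 = 10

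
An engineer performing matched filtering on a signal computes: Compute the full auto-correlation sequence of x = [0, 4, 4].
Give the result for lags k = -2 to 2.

r_xx[k] = sum_m x[m]*x[m+k], indexed from 0, for k = -2 to 2:
  r_xx[-2] = x[2]*x[0] = 0
  r_xx[-1] = x[1]*x[0] + x[2]*x[1] = 16
  r_xx[0] = x[0]*x[0] + x[1]*x[1] + x[2]*x[2] = 32
  r_xx[1] = x[0]*x[1] + x[1]*x[2] = 16
  r_xx[2] = x[0]*x[2] = 0
r_xx = [0, 16, 32, 16, 0]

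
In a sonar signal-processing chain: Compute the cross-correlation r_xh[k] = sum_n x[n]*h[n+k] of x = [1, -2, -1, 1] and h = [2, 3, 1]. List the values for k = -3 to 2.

Both sequences indexed from 0 and zero outside their support.
Lags with overlap: k = -3 to 2.
  r_xh[-3] = x[3]*h[0] = 2
  r_xh[-2] = x[2]*h[0] + x[3]*h[1] = 1
  r_xh[-1] = x[1]*h[0] + x[2]*h[1] + x[3]*h[2] = -6
  r_xh[0] = x[0]*h[0] + x[1]*h[1] + x[2]*h[2] = -5
  r_xh[1] = x[0]*h[1] + x[1]*h[2] = 1
  r_xh[2] = x[0]*h[2] = 1
r_xh = [2, 1, -6, -5, 1, 1] (for k = -3, ..., 2)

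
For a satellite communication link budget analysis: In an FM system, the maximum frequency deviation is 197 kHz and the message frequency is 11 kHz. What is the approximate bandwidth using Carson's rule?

Carson's rule: BW = 2*(delta_f + f_m)
= 2*(197 + 11) kHz = 416 kHz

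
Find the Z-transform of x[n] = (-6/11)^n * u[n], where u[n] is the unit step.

The Z-transform of a^n * u[n] is z/(z-a) for |z| > |a|.
Here a = -6/11, so X(z) = z/(z - (-6/11)) = 11z/(11z + 6)
ROC: |z| > 6/11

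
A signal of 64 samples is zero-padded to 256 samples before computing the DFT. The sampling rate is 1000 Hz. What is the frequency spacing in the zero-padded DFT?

Original DFT: N = 64, resolution = f_s/N = 1000/64 = 125/8 Hz
Zero-padded DFT: N = 256, resolution = f_s/N = 1000/256 = 125/32 Hz
Zero-padding interpolates the spectrum (finer frequency grid)
but does NOT improve the true spectral resolution (ability to resolve close frequencies).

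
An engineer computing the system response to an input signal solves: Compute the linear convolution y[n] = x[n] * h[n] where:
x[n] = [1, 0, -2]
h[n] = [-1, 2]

y[n] = sum_k x[k]*h[n-k]. Output length = len(x) + len(h) - 1 = 3 + 2 - 1 = 4.
y[0] = 1*-1 = -1
y[1] = 0*-1 + 1*2 = 2
y[2] = -2*-1 + 0*2 = 2
y[3] = -2*2 = -4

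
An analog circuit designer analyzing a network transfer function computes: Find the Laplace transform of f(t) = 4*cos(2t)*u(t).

Standard pair: cos(wt)*u(t) <-> s/(s^2+w^2)
With w = 2: L{4*cos(2t)*u(t)} = 4s/(s^2+4)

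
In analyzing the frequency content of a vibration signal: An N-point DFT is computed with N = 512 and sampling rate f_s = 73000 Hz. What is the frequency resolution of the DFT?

DFT frequency resolution = f_s / N
= 73000 / 512 = 9125/64 Hz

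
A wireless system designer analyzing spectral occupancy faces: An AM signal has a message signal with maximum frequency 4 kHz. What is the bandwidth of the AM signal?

In AM (double-sideband), the bandwidth is twice the message frequency.
BW = 2 * f_m = 2 * 4 kHz = 8 kHz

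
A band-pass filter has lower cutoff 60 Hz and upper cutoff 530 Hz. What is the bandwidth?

Bandwidth = f_high - f_low
= 530 Hz - 60 Hz = 470 Hz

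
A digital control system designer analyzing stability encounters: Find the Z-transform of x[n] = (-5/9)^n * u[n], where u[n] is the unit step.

The Z-transform of a^n * u[n] is z/(z-a) for |z| > |a|.
Here a = -5/9, so X(z) = z/(z - (-5/9)) = 9z/(9z + 5)
ROC: |z| > 5/9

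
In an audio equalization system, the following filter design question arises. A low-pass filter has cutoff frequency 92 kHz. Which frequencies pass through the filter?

A low-pass filter passes all frequencies below the cutoff frequency 92 kHz and attenuates higher frequencies.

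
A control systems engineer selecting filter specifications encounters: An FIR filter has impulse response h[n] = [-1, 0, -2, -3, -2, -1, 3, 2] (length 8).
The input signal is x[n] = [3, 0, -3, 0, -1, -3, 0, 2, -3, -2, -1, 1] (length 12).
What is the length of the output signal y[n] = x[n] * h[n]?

For linear convolution, the output length is:
len(y) = len(x) + len(h) - 1 = 12 + 8 - 1 = 19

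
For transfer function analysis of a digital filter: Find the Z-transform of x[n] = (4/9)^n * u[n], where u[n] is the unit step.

The Z-transform of a^n * u[n] is z/(z-a) for |z| > |a|.
Here a = 4/9, so X(z) = z/(z - (4/9)) = 9z/(9z - 4)
ROC: |z| > 4/9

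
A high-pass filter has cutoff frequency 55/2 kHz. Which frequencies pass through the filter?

A high-pass filter passes all frequencies above the cutoff frequency 55/2 kHz and attenuates lower frequencies.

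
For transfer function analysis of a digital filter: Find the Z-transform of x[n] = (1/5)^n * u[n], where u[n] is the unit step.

The Z-transform of a^n * u[n] is z/(z-a) for |z| > |a|.
Here a = 1/5, so X(z) = z/(z - (1/5)) = 5z/(5z - 1)
ROC: |z| > 1/5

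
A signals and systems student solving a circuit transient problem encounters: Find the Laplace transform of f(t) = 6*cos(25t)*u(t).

Standard pair: cos(wt)*u(t) <-> s/(s^2+w^2)
With w = 25: L{6*cos(25t)*u(t)} = 6s/(s^2+625)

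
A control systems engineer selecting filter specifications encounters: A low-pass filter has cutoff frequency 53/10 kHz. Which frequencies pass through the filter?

A low-pass filter passes all frequencies below the cutoff frequency 53/10 kHz and attenuates higher frequencies.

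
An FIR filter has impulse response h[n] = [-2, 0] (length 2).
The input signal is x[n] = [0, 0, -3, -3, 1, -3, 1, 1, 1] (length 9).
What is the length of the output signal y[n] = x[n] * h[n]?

For linear convolution, the output length is:
len(y) = len(x) + len(h) - 1 = 9 + 2 - 1 = 10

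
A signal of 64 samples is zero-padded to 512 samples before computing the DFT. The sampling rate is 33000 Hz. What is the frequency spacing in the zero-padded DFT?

Original DFT: N = 64, resolution = f_s/N = 33000/64 = 4125/8 Hz
Zero-padded DFT: N = 512, resolution = f_s/N = 33000/512 = 4125/64 Hz
Zero-padding interpolates the spectrum (finer frequency grid)
but does NOT improve the true spectral resolution (ability to resolve close frequencies).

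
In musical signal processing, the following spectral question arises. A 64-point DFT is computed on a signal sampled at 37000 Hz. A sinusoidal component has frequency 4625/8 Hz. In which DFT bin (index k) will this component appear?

DFT frequency resolution = f_s/N = 37000/64 = 4625/8 Hz
Bin index k = f_signal / resolution = 4625/8 / 4625/8 = 1
The signal frequency 4625/8 Hz falls in DFT bin k = 1.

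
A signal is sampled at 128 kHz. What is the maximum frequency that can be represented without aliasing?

The maximum frequency that can be represented without aliasing
is the Nyquist frequency: f_max = f_s / 2 = 128 kHz / 2 = 64 kHz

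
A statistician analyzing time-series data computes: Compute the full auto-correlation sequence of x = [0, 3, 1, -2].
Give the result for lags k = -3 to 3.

r_xx[k] = sum_m x[m]*x[m+k], indexed from 0, for k = -3 to 3:
  r_xx[-3] = x[3]*x[0] = 0
  r_xx[-2] = x[2]*x[0] + x[3]*x[1] = -6
  r_xx[-1] = x[1]*x[0] + x[2]*x[1] + x[3]*x[2] = 1
  r_xx[0] = x[0]*x[0] + x[1]*x[1] + x[2]*x[2] + x[3]*x[3] = 14
  r_xx[1] = x[0]*x[1] + x[1]*x[2] + x[2]*x[3] = 1
  r_xx[2] = x[0]*x[2] + x[1]*x[3] = -6
  r_xx[3] = x[0]*x[3] = 0
r_xx = [0, -6, 1, 14, 1, -6, 0]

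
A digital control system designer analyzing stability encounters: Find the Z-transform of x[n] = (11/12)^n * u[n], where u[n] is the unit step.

The Z-transform of a^n * u[n] is z/(z-a) for |z| > |a|.
Here a = 11/12, so X(z) = z/(z - (11/12)) = 12z/(12z - 11)
ROC: |z| > 11/12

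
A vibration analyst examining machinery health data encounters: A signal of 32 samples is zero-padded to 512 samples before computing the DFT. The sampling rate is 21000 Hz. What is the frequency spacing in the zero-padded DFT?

Original DFT: N = 32, resolution = f_s/N = 21000/32 = 2625/4 Hz
Zero-padded DFT: N = 512, resolution = f_s/N = 21000/512 = 2625/64 Hz
Zero-padding interpolates the spectrum (finer frequency grid)
but does NOT improve the true spectral resolution (ability to resolve close frequencies).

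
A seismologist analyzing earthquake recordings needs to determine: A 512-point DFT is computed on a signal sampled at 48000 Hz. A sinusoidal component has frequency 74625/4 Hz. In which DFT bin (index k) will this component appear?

DFT frequency resolution = f_s/N = 48000/512 = 375/4 Hz
Bin index k = f_signal / resolution = 74625/4 / 375/4 = 199
The signal frequency 74625/4 Hz falls in DFT bin k = 199.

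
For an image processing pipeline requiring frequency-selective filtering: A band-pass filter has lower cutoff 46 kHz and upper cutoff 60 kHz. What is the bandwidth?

Bandwidth = f_high - f_low
= 60 kHz - 46 kHz = 14 kHz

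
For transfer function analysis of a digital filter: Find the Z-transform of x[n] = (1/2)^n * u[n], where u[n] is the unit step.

The Z-transform of a^n * u[n] is z/(z-a) for |z| > |a|.
Here a = 1/2, so X(z) = z/(z - (1/2)) = 2z/(2z - 1)
ROC: |z| > 1/2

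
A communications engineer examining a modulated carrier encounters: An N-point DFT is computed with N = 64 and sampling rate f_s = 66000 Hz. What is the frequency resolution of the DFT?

DFT frequency resolution = f_s / N
= 66000 / 64 = 4125/4 Hz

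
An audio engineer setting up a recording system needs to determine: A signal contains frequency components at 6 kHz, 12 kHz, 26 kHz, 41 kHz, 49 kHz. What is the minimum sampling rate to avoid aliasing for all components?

The highest frequency component is f_max = 49 kHz.
Nyquist rate = 2 * f_max = 2 * 49 kHz = 98 kHz.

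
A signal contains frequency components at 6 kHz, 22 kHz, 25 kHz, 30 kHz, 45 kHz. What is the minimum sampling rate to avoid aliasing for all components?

The highest frequency component is f_max = 45 kHz.
Nyquist rate = 2 * f_max = 2 * 45 kHz = 90 kHz.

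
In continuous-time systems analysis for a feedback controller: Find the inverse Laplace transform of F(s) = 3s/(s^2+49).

Standard pair: s/(s^2+w^2) <-> cos(wt)*u(t)
With k=3, w=7: f(t) = 3*cos(7t)*u(t)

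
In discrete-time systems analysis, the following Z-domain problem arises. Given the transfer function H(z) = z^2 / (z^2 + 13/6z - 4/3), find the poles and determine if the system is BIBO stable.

Poles are roots of the denominator: z^2 + 13/6z - 4/3 = 0.
Quadratic formula: z = [-(13/6) +/- sqrt((13/6)^2 - 4*(-4/3))] / 2
Discriminant = 169/36 + 16/3 = 361/36; sqrt = 19/6.
z = (-13/6 +/- 19/6) / 2 => z = 1/2 or z = -8/3.
|p1| = 8/3, |p2| = 1/2.
For BIBO stability, all poles must lie inside the unit circle (|p| < 1).
System is UNSTABLE since at least one |p| >= 1.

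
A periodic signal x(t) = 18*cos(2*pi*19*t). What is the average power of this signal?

Average power of A*cos(wt) is A^2/2.
P = 18^2 / 2 = 324/2 = 162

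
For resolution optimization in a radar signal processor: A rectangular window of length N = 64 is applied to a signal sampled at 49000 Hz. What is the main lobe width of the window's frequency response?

For a rectangular window of length N,
the main lobe width in frequency is 2*f_s/N.
= 2*49000/64 = 6125/4 Hz
This determines the minimum frequency separation for resolving two sinusoids.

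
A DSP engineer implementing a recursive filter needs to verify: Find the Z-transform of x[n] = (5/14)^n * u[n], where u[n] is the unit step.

The Z-transform of a^n * u[n] is z/(z-a) for |z| > |a|.
Here a = 5/14, so X(z) = z/(z - (5/14)) = 14z/(14z - 5)
ROC: |z| > 5/14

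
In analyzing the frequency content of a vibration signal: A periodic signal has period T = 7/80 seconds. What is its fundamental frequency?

The fundamental frequency is the reciprocal of the period.
f = 1/T = 1/(7/80) = 80/7 Hz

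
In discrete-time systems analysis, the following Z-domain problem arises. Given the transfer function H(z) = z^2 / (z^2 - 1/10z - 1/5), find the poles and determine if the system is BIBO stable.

Poles are roots of the denominator: z^2 - 1/10z - 1/5 = 0.
Quadratic formula: z = [-(-1/10) +/- sqrt((-1/10)^2 - 4*(-1/5))] / 2
Discriminant = 1/100 + 4/5 = 81/100; sqrt = 9/10.
z = (1/10 +/- 9/10) / 2 => z = 1/2 or z = -2/5.
|p1| = 1/2, |p2| = 2/5.
For BIBO stability, all poles must lie inside the unit circle (|p| < 1).
System is STABLE since both |p| < 1.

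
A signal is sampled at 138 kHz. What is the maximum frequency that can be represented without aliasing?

The maximum frequency that can be represented without aliasing
is the Nyquist frequency: f_max = f_s / 2 = 138 kHz / 2 = 69 kHz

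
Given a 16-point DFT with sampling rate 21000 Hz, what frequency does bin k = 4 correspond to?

The frequency of DFT bin k is: f_k = k * f_s / N
f_4 = 4 * 21000 / 16 = 5250 Hz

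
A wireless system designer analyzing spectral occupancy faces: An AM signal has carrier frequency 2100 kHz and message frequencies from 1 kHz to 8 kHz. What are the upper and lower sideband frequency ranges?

Upper sideband (USB) = fc + [fm_low, fm_high] = 2100 + [1, 8] = [2101, 2108] kHz
Lower sideband (LSB) = fc - [fm_high, fm_low] = 2100 - [8, 1] = [2092, 2099] kHz
Total occupied spectrum: 2092 kHz to 2108 kHz (plus carrier at 2100 kHz)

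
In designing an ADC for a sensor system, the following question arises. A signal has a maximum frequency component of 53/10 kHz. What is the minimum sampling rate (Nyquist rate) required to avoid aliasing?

By the Nyquist-Shannon sampling theorem,
the minimum sampling rate (Nyquist rate) must be at least 2 * f_max.
Nyquist rate = 2 * 53/10 kHz = 53/5 kHz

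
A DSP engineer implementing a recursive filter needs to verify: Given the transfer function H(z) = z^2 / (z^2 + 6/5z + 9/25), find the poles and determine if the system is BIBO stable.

Poles are roots of the denominator: z^2 + 6/5z + 9/25 = 0.
Quadratic formula: z = [-(6/5) +/- sqrt((6/5)^2 - 4*(9/25))] / 2
Discriminant = 36/25 - 36/25 = 0; sqrt = 0.
z = (-6/5 +/- 0) / 2 = -3/5 (repeated root).
|p1| = 3/5, |p2| = 3/5.
For BIBO stability, all poles must lie inside the unit circle (|p| < 1).
System is STABLE since both |p| < 1.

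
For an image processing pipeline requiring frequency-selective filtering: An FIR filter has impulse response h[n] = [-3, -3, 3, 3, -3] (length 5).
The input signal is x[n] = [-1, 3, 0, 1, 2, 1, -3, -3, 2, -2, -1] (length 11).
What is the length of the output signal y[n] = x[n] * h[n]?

For linear convolution, the output length is:
len(y) = len(x) + len(h) - 1 = 11 + 5 - 1 = 15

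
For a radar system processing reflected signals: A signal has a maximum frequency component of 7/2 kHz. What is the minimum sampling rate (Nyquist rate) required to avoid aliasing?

By the Nyquist-Shannon sampling theorem,
the minimum sampling rate (Nyquist rate) must be at least 2 * f_max.
Nyquist rate = 2 * 7/2 kHz = 7 kHz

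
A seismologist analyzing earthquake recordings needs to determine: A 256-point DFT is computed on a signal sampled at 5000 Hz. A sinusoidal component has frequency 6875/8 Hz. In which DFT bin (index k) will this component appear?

DFT frequency resolution = f_s/N = 5000/256 = 625/32 Hz
Bin index k = f_signal / resolution = 6875/8 / 625/32 = 44
The signal frequency 6875/8 Hz falls in DFT bin k = 44.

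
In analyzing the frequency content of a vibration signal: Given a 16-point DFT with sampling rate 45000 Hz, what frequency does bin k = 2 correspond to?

The frequency of DFT bin k is: f_k = k * f_s / N
f_2 = 2 * 45000 / 16 = 5625 Hz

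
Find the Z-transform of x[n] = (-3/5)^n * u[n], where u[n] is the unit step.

The Z-transform of a^n * u[n] is z/(z-a) for |z| > |a|.
Here a = -3/5, so X(z) = z/(z - (-3/5)) = 5z/(5z + 3)
ROC: |z| > 3/5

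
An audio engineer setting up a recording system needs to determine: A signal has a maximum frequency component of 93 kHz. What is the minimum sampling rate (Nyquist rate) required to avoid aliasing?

By the Nyquist-Shannon sampling theorem,
the minimum sampling rate (Nyquist rate) must be at least 2 * f_max.
Nyquist rate = 2 * 93 kHz = 186 kHz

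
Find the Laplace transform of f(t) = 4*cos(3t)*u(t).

Standard pair: cos(wt)*u(t) <-> s/(s^2+w^2)
With w = 3: L{4*cos(3t)*u(t)} = 4s/(s^2+9)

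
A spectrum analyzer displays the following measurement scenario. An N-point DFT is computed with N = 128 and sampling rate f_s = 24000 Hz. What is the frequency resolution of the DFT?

DFT frequency resolution = f_s / N
= 24000 / 128 = 375/2 Hz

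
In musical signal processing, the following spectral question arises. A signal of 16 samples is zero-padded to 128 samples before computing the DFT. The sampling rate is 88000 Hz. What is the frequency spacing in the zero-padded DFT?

Original DFT: N = 16, resolution = f_s/N = 88000/16 = 5500 Hz
Zero-padded DFT: N = 128, resolution = f_s/N = 88000/128 = 1375/2 Hz
Zero-padding interpolates the spectrum (finer frequency grid)
but does NOT improve the true spectral resolution (ability to resolve close frequencies).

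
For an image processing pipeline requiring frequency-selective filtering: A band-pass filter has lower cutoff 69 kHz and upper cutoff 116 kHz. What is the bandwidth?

Bandwidth = f_high - f_low
= 116 kHz - 69 kHz = 47 kHz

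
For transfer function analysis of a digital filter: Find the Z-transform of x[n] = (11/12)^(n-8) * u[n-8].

Time-shifting property: if X(z) = Z{x[n]}, then Z{x[n-d]} = z^(-d) * X(z)
X(z) = z/(z - 11/12) for x[n] = (11/12)^n * u[n]
Z{x[n-8]} = z^(-8) * z/(z - 11/12) = z^(-7)/(z - 11/12)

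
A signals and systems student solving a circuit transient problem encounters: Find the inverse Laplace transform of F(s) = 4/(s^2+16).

Standard pair: w/(s^2+w^2) <-> sin(wt)*u(t)
Recognize w^2 = 16, so w = 4; numerator 4 = 1*4.
f(t) = sin(4t)*u(t)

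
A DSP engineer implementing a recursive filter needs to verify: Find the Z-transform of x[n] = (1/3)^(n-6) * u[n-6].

Time-shifting property: if X(z) = Z{x[n]}, then Z{x[n-d]} = z^(-d) * X(z)
X(z) = z/(z - 1/3) for x[n] = (1/3)^n * u[n]
Z{x[n-6]} = z^(-6) * z/(z - 1/3) = z^(-5)/(z - 1/3)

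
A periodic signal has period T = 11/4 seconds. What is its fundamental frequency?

The fundamental frequency is the reciprocal of the period.
f = 1/T = 1/(11/4) = 4/11 Hz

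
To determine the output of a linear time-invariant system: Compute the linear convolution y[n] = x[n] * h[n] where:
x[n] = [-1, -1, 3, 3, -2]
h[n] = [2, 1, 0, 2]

y[n] = sum_k x[k]*h[n-k]. Output length = len(x) + len(h) - 1 = 5 + 4 - 1 = 8.
y[0] = -1*2 = -2
y[1] = -1*2 + -1*1 = -3
y[2] = 3*2 + -1*1 + -1*0 = 5
y[3] = 3*2 + 3*1 + -1*0 + -1*2 = 7
y[4] = -2*2 + 3*1 + 3*0 + -1*2 = -3
y[5] = -2*1 + 3*0 + 3*2 = 4
y[6] = -2*0 + 3*2 = 6
y[7] = -2*2 = -4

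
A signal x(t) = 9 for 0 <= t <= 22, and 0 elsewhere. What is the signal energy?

Energy = integral of |x(t)|^2 dt over the signal duration
= 9^2 * 22 = 81 * 22 = 1782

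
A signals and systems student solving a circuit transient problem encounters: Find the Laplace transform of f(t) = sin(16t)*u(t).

Standard pair: sin(wt)*u(t) <-> w/(s^2+w^2)
With w = 16: L{sin(16t)*u(t)} = 16/(s^2+256)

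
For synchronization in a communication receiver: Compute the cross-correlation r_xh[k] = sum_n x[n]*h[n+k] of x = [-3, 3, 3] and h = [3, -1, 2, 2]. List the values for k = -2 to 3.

Both sequences indexed from 0 and zero outside their support.
Lags with overlap: k = -2 to 3.
  r_xh[-2] = x[2]*h[0] = 9
  r_xh[-1] = x[1]*h[0] + x[2]*h[1] = 6
  r_xh[0] = x[0]*h[0] + x[1]*h[1] + x[2]*h[2] = -6
  r_xh[1] = x[0]*h[1] + x[1]*h[2] + x[2]*h[3] = 15
  r_xh[2] = x[0]*h[2] + x[1]*h[3] = 0
  r_xh[3] = x[0]*h[3] = -6
r_xh = [9, 6, -6, 15, 0, -6] (for k = -2, ..., 3)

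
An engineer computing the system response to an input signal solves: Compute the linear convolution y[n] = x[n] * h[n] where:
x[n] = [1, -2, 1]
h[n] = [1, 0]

y[n] = sum_k x[k]*h[n-k]. Output length = len(x) + len(h) - 1 = 3 + 2 - 1 = 4.
y[0] = 1*1 = 1
y[1] = -2*1 + 1*0 = -2
y[2] = 1*1 + -2*0 = 1
y[3] = 1*0 = 0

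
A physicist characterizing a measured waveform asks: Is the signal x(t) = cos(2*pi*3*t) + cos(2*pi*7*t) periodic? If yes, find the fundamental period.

f1 = 3 Hz, f2 = 7 Hz
Period T1 = 1/3, T2 = 1/7
Ratio T1/T2 = 7/3, which is rational.
The signal is periodic with fundamental period T = 1/GCD(3,7) = 1 s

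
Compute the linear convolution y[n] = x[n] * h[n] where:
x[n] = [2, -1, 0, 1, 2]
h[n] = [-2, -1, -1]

y[n] = sum_k x[k]*h[n-k]. Output length = len(x) + len(h) - 1 = 5 + 3 - 1 = 7.
y[0] = 2*-2 = -4
y[1] = -1*-2 + 2*-1 = 0
y[2] = 0*-2 + -1*-1 + 2*-1 = -1
y[3] = 1*-2 + 0*-1 + -1*-1 = -1
y[4] = 2*-2 + 1*-1 + 0*-1 = -5
y[5] = 2*-1 + 1*-1 = -3
y[6] = 2*-1 = -2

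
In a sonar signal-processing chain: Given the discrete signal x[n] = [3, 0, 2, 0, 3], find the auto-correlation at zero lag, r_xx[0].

The auto-correlation at zero lag r_xx[0] equals the signal energy.
r_xx[0] = sum of x[n]^2 = 3^2 + 0^2 + 2^2 + 0^2 + 3^2
= 9 + 0 + 4 + 0 + 9 = 22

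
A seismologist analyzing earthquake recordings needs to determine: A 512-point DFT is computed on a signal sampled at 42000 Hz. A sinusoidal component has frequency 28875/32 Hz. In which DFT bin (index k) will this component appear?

DFT frequency resolution = f_s/N = 42000/512 = 2625/32 Hz
Bin index k = f_signal / resolution = 28875/32 / 2625/32 = 11
The signal frequency 28875/32 Hz falls in DFT bin k = 11.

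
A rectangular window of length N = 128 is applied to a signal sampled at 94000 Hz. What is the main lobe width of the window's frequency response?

For a rectangular window of length N,
the main lobe width in frequency is 2*f_s/N.
= 2*94000/128 = 5875/4 Hz
This determines the minimum frequency separation for resolving two sinusoids.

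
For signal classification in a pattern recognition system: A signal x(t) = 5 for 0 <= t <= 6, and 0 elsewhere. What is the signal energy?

Energy = integral of |x(t)|^2 dt over the signal duration
= 5^2 * 6 = 25 * 6 = 150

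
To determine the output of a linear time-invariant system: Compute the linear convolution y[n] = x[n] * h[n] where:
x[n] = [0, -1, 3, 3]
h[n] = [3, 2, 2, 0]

y[n] = sum_k x[k]*h[n-k]. Output length = len(x) + len(h) - 1 = 4 + 4 - 1 = 7.
y[0] = 0*3 = 0
y[1] = -1*3 + 0*2 = -3
y[2] = 3*3 + -1*2 + 0*2 = 7
y[3] = 3*3 + 3*2 + -1*2 + 0*0 = 13
y[4] = 3*2 + 3*2 + -1*0 = 12
y[5] = 3*2 + 3*0 = 6
y[6] = 3*0 = 0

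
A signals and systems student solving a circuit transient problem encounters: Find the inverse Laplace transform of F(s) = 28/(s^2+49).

Standard pair: w/(s^2+w^2) <-> sin(wt)*u(t)
Recognize w^2 = 49, so w = 7; numerator 28 = 4*7.
f(t) = 4*sin(7t)*u(t)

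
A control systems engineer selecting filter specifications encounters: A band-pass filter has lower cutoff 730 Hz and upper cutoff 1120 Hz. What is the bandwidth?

Bandwidth = f_high - f_low
= 1120 Hz - 730 Hz = 390 Hz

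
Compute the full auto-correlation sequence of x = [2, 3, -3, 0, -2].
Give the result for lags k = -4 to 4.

r_xx[k] = sum_m x[m]*x[m+k], indexed from 0, for k = -4 to 4:
  r_xx[-4] = x[4]*x[0] = -4
  r_xx[-3] = x[3]*x[0] + x[4]*x[1] = -6
  r_xx[-2] = x[2]*x[0] + x[3]*x[1] + x[4]*x[2] = 0
  r_xx[-1] = x[1]*x[0] + x[2]*x[1] + x[3]*x[2] + x[4]*x[3] = -3
  r_xx[0] = x[0]*x[0] + x[1]*x[1] + x[2]*x[2] + x[3]*x[3] + x[4]*x[4] = 26
  r_xx[1] = x[0]*x[1] + x[1]*x[2] + x[2]*x[3] + x[3]*x[4] = -3
  r_xx[2] = x[0]*x[2] + x[1]*x[3] + x[2]*x[4] = 0
  r_xx[3] = x[0]*x[3] + x[1]*x[4] = -6
  r_xx[4] = x[0]*x[4] = -4
r_xx = [-4, -6, 0, -3, 26, -3, 0, -6, -4]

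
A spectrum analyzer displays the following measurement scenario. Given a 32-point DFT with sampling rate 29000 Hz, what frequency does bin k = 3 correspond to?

The frequency of DFT bin k is: f_k = k * f_s / N
f_3 = 3 * 29000 / 32 = 10875/4 Hz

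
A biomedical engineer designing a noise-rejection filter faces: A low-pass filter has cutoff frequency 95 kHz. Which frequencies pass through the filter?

A low-pass filter passes all frequencies below the cutoff frequency 95 kHz and attenuates higher frequencies.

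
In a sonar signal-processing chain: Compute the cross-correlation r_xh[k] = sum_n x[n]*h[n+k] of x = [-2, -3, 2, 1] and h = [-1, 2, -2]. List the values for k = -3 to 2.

Both sequences indexed from 0 and zero outside their support.
Lags with overlap: k = -3 to 2.
  r_xh[-3] = x[3]*h[0] = -1
  r_xh[-2] = x[2]*h[0] + x[3]*h[1] = 0
  r_xh[-1] = x[1]*h[0] + x[2]*h[1] + x[3]*h[2] = 5
  r_xh[0] = x[0]*h[0] + x[1]*h[1] + x[2]*h[2] = -8
  r_xh[1] = x[0]*h[1] + x[1]*h[2] = 2
  r_xh[2] = x[0]*h[2] = 4
r_xh = [-1, 0, 5, -8, 2, 4] (for k = -3, ..., 2)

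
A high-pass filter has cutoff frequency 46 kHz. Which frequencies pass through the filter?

A high-pass filter passes all frequencies above the cutoff frequency 46 kHz and attenuates lower frequencies.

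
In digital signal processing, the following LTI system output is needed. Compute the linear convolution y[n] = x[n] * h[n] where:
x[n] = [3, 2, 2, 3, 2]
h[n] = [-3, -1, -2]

y[n] = sum_k x[k]*h[n-k]. Output length = len(x) + len(h) - 1 = 5 + 3 - 1 = 7.
y[0] = 3*-3 = -9
y[1] = 2*-3 + 3*-1 = -9
y[2] = 2*-3 + 2*-1 + 3*-2 = -14
y[3] = 3*-3 + 2*-1 + 2*-2 = -15
y[4] = 2*-3 + 3*-1 + 2*-2 = -13
y[5] = 2*-1 + 3*-2 = -8
y[6] = 2*-2 = -4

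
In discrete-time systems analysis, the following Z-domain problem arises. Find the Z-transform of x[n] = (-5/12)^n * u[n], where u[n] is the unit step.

The Z-transform of a^n * u[n] is z/(z-a) for |z| > |a|.
Here a = -5/12, so X(z) = z/(z - (-5/12)) = 12z/(12z + 5)
ROC: |z| > 5/12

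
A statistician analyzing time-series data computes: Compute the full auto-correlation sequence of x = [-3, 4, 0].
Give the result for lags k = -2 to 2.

r_xx[k] = sum_m x[m]*x[m+k], indexed from 0, for k = -2 to 2:
  r_xx[-2] = x[2]*x[0] = 0
  r_xx[-1] = x[1]*x[0] + x[2]*x[1] = -12
  r_xx[0] = x[0]*x[0] + x[1]*x[1] + x[2]*x[2] = 25
  r_xx[1] = x[0]*x[1] + x[1]*x[2] = -12
  r_xx[2] = x[0]*x[2] = 0
r_xx = [0, -12, 25, -12, 0]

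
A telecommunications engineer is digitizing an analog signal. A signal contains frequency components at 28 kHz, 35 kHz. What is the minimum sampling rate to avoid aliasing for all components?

The highest frequency component is f_max = 35 kHz.
Nyquist rate = 2 * f_max = 2 * 35 kHz = 70 kHz.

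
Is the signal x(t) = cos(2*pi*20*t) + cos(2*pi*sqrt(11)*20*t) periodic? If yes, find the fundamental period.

f1 = 20 Hz, f2 = 20*sqrt(11) Hz
Ratio f2/f1 = sqrt(11), which is irrational.
Since the frequency ratio is irrational, no common period exists.
The signal is not periodic.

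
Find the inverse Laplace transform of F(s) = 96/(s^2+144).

Standard pair: w/(s^2+w^2) <-> sin(wt)*u(t)
Recognize w^2 = 144, so w = 12; numerator 96 = 8*12.
f(t) = 8*sin(12t)*u(t)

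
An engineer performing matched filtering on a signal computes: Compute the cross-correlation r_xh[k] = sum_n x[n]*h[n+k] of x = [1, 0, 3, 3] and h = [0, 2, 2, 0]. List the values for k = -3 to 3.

Both sequences indexed from 0 and zero outside their support.
Lags with overlap: k = -3 to 3.
  r_xh[-3] = x[3]*h[0] = 0
  r_xh[-2] = x[2]*h[0] + x[3]*h[1] = 6
  r_xh[-1] = x[1]*h[0] + x[2]*h[1] + x[3]*h[2] = 12
  r_xh[0] = x[0]*h[0] + x[1]*h[1] + x[2]*h[2] + x[3]*h[3] = 6
  r_xh[1] = x[0]*h[1] + x[1]*h[2] + x[2]*h[3] = 2
  r_xh[2] = x[0]*h[2] + x[1]*h[3] = 2
  r_xh[3] = x[0]*h[3] = 0
r_xh = [0, 6, 12, 6, 2, 2, 0] (for k = -3, ..., 3)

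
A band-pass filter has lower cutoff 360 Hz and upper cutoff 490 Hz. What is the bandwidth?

Bandwidth = f_high - f_low
= 490 Hz - 360 Hz = 130 Hz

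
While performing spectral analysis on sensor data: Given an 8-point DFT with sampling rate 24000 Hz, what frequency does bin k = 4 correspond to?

The frequency of DFT bin k is: f_k = k * f_s / N
f_4 = 4 * 24000 / 8 = 12000 Hz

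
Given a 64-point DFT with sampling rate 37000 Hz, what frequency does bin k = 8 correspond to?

The frequency of DFT bin k is: f_k = k * f_s / N
f_8 = 8 * 37000 / 64 = 4625 Hz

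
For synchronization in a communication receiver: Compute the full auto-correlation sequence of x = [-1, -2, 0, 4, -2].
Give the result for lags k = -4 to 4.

r_xx[k] = sum_m x[m]*x[m+k], indexed from 0, for k = -4 to 4:
  r_xx[-4] = x[4]*x[0] = 2
  r_xx[-3] = x[3]*x[0] + x[4]*x[1] = 0
  r_xx[-2] = x[2]*x[0] + x[3]*x[1] + x[4]*x[2] = -8
  r_xx[-1] = x[1]*x[0] + x[2]*x[1] + x[3]*x[2] + x[4]*x[3] = -6
  r_xx[0] = x[0]*x[0] + x[1]*x[1] + x[2]*x[2] + x[3]*x[3] + x[4]*x[4] = 25
  r_xx[1] = x[0]*x[1] + x[1]*x[2] + x[2]*x[3] + x[3]*x[4] = -6
  r_xx[2] = x[0]*x[2] + x[1]*x[3] + x[2]*x[4] = -8
  r_xx[3] = x[0]*x[3] + x[1]*x[4] = 0
  r_xx[4] = x[0]*x[4] = 2
r_xx = [2, 0, -8, -6, 25, -6, -8, 0, 2]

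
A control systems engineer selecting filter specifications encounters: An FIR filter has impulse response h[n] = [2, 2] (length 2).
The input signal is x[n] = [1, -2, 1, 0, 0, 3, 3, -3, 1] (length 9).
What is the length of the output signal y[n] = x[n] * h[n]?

For linear convolution, the output length is:
len(y) = len(x) + len(h) - 1 = 9 + 2 - 1 = 10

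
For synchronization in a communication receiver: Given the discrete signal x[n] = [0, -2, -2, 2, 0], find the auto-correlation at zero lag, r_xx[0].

The auto-correlation at zero lag r_xx[0] equals the signal energy.
r_xx[0] = sum of x[n]^2 = 0^2 + (-2)^2 + (-2)^2 + 2^2 + 0^2
= 0 + 4 + 4 + 4 + 0 = 12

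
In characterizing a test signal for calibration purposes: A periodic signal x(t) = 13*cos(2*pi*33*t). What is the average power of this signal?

Average power of A*cos(wt) is A^2/2.
P = 13^2 / 2 = 169/2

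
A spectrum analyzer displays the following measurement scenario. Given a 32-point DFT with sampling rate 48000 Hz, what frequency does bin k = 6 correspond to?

The frequency of DFT bin k is: f_k = k * f_s / N
f_6 = 6 * 48000 / 32 = 9000 Hz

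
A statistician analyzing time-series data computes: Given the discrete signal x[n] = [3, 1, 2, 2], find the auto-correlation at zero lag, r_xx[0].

The auto-correlation at zero lag r_xx[0] equals the signal energy.
r_xx[0] = sum of x[n]^2 = 3^2 + 1^2 + 2^2 + 2^2
= 9 + 1 + 4 + 4 = 18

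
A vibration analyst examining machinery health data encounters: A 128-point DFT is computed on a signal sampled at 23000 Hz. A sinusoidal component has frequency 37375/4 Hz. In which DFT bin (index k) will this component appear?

DFT frequency resolution = f_s/N = 23000/128 = 2875/16 Hz
Bin index k = f_signal / resolution = 37375/4 / 2875/16 = 52
The signal frequency 37375/4 Hz falls in DFT bin k = 52.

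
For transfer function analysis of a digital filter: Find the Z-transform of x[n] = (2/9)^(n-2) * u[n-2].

Time-shifting property: if X(z) = Z{x[n]}, then Z{x[n-d]} = z^(-d) * X(z)
X(z) = z/(z - 2/9) for x[n] = (2/9)^n * u[n]
Z{x[n-2]} = z^(-2) * z/(z - 2/9) = z^(-1)/(z - 2/9)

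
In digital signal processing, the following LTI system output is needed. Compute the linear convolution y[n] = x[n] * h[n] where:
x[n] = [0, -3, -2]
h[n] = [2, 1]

y[n] = sum_k x[k]*h[n-k]. Output length = len(x) + len(h) - 1 = 3 + 2 - 1 = 4.
y[0] = 0*2 = 0
y[1] = -3*2 + 0*1 = -6
y[2] = -2*2 + -3*1 = -7
y[3] = -2*1 = -2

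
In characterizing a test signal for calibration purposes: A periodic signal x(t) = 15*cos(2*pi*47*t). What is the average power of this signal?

Average power of A*cos(wt) is A^2/2.
P = 15^2 / 2 = 225/2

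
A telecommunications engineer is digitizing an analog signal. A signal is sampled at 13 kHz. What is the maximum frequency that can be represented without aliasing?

The maximum frequency that can be represented without aliasing
is the Nyquist frequency: f_max = f_s / 2 = 13 kHz / 2 = 13/2 kHz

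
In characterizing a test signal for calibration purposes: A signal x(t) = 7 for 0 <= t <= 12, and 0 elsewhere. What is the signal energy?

Energy = integral of |x(t)|^2 dt over the signal duration
= 7^2 * 12 = 49 * 12 = 588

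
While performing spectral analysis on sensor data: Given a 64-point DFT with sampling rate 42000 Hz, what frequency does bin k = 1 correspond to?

The frequency of DFT bin k is: f_k = k * f_s / N
f_1 = 1 * 42000 / 64 = 2625/4 Hz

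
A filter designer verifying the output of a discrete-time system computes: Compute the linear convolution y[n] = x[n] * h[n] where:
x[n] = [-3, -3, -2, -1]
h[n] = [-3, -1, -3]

y[n] = sum_k x[k]*h[n-k]. Output length = len(x) + len(h) - 1 = 4 + 3 - 1 = 6.
y[0] = -3*-3 = 9
y[1] = -3*-3 + -3*-1 = 12
y[2] = -2*-3 + -3*-1 + -3*-3 = 18
y[3] = -1*-3 + -2*-1 + -3*-3 = 14
y[4] = -1*-1 + -2*-3 = 7
y[5] = -1*-3 = 3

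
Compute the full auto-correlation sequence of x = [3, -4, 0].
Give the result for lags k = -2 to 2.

r_xx[k] = sum_m x[m]*x[m+k], indexed from 0, for k = -2 to 2:
  r_xx[-2] = x[2]*x[0] = 0
  r_xx[-1] = x[1]*x[0] + x[2]*x[1] = -12
  r_xx[0] = x[0]*x[0] + x[1]*x[1] + x[2]*x[2] = 25
  r_xx[1] = x[0]*x[1] + x[1]*x[2] = -12
  r_xx[2] = x[0]*x[2] = 0
r_xx = [0, -12, 25, -12, 0]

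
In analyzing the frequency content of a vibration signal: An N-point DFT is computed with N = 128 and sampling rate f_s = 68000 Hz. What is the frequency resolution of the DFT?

DFT frequency resolution = f_s / N
= 68000 / 128 = 2125/4 Hz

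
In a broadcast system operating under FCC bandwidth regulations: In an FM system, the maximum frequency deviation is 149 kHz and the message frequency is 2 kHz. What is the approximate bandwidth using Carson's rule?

Carson's rule: BW = 2*(delta_f + f_m)
= 2*(149 + 2) kHz = 302 kHz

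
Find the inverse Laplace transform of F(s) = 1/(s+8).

Standard pair: k/(s+a) <-> k*e^(-at)*u(t)
With k=1, a=8: f(t) = e^(-8t)*u(t)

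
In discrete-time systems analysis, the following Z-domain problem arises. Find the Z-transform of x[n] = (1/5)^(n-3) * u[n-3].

Time-shifting property: if X(z) = Z{x[n]}, then Z{x[n-d]} = z^(-d) * X(z)
X(z) = z/(z - 1/5) for x[n] = (1/5)^n * u[n]
Z{x[n-3]} = z^(-3) * z/(z - 1/5) = z^(-2)/(z - 1/5)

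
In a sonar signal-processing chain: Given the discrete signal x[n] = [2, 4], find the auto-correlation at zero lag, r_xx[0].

The auto-correlation at zero lag r_xx[0] equals the signal energy.
r_xx[0] = sum of x[n]^2 = 2^2 + 4^2
= 4 + 16 = 20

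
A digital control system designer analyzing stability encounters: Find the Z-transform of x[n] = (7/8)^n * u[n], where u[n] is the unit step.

The Z-transform of a^n * u[n] is z/(z-a) for |z| > |a|.
Here a = 7/8, so X(z) = z/(z - (7/8)) = 8z/(8z - 7)
ROC: |z| > 7/8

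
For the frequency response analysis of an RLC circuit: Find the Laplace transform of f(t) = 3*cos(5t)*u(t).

Standard pair: cos(wt)*u(t) <-> s/(s^2+w^2)
With w = 5: L{3*cos(5t)*u(t)} = 3s/(s^2+25)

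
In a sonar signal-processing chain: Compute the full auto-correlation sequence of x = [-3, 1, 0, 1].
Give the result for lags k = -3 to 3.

r_xx[k] = sum_m x[m]*x[m+k], indexed from 0, for k = -3 to 3:
  r_xx[-3] = x[3]*x[0] = -3
  r_xx[-2] = x[2]*x[0] + x[3]*x[1] = 1
  r_xx[-1] = x[1]*x[0] + x[2]*x[1] + x[3]*x[2] = -3
  r_xx[0] = x[0]*x[0] + x[1]*x[1] + x[2]*x[2] + x[3]*x[3] = 11
  r_xx[1] = x[0]*x[1] + x[1]*x[2] + x[2]*x[3] = -3
  r_xx[2] = x[0]*x[2] + x[1]*x[3] = 1
  r_xx[3] = x[0]*x[3] = -3
r_xx = [-3, 1, -3, 11, -3, 1, -3]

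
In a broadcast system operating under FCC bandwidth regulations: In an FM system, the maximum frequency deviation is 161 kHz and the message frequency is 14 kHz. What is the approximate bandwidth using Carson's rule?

Carson's rule: BW = 2*(delta_f + f_m)
= 2*(161 + 14) kHz = 350 kHz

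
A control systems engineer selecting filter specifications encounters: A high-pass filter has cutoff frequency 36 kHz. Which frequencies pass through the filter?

A high-pass filter passes all frequencies above the cutoff frequency 36 kHz and attenuates lower frequencies.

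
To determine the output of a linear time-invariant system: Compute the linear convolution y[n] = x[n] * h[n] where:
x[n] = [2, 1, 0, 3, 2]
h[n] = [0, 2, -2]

y[n] = sum_k x[k]*h[n-k]. Output length = len(x) + len(h) - 1 = 5 + 3 - 1 = 7.
y[0] = 2*0 = 0
y[1] = 1*0 + 2*2 = 4
y[2] = 0*0 + 1*2 + 2*-2 = -2
y[3] = 3*0 + 0*2 + 1*-2 = -2
y[4] = 2*0 + 3*2 + 0*-2 = 6
y[5] = 2*2 + 3*-2 = -2
y[6] = 2*-2 = -4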